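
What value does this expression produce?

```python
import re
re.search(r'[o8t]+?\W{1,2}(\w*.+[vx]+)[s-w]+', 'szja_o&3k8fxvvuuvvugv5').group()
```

This matches one or more of one of [o8t] (lazy), then 1 to 2 of a non-word character; then zero or more of a word character, then one or more of any character, then one or more of one of [vx] (captured); then one or more of a character in [s-w].
`re.search` scans for the first position where the pattern succeeds.
The match spans [5:19] → 'o&3k8fxvvuuvvu'.
Captured: group 1 = '3k8fxvvuuvv'.

'o&3k8fxvvuuvvu'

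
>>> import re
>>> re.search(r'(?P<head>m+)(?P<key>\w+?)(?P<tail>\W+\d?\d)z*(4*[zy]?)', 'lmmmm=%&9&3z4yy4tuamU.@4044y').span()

This matches one or more of a literal 'm' (captured as 'head'); then one or more of a word character (lazy) (captured as 'key'); then one or more of a non-word character, then optionally a digit, then a digit (captured as 'tail'); then zero or more of a literal 'z'; then zero or more of the literal '4', then optionally one of [zy] (captured).
Unlike `match`, `search` isn't anchored — it looks for the pattern anywhere in the string.
The match spans [1:9] → 'mmmm=%&9'.
Captured: group 1 = 'mmm', group 2 = 'm', group 3 = '=%&9', group 4 = ''.

(1, 9)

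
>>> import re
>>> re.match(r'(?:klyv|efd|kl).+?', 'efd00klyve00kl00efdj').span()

(0, 4)

`re.match` only tries the pattern at the start of the string.
The match spans [0:4] → 'efd0'.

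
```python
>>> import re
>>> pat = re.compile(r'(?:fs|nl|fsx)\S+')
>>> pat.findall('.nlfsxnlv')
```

Matches: at [1:9] → 'nlfsxnlv'.
No capturing groups, so `findall` returns the 1 full match string.

['nlfsxnlv']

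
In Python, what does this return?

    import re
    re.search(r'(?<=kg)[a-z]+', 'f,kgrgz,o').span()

(4, 7)

The lookaround is zero-width — it requires the adjacent text to match without consuming it, so the asserted text isn't part of the match.
`search` walks the string left to right and returns the first match it finds.
The match spans [4:7] → 'rgz'.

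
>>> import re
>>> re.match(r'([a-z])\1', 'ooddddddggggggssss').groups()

The match spans [0:2] → 'oo'.
Captured: group 1 = 'o'.

('o',)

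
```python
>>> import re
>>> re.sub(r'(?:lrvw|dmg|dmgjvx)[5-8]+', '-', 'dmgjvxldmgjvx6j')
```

Each match is replaced by '-'.

'dmgjvxl-j'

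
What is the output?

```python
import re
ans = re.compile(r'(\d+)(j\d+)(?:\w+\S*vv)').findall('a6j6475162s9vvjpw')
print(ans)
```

`findall` packs the 2 group values into a tuple for every match.

[('6', 'j6475162')]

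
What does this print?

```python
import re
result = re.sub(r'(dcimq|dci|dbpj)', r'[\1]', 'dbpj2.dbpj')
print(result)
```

[dbpj]2.[dbpj]

Matches: at [0:4] → 'dbpj'; at [6:10] → 'dbpj'.
The replacement refers to a captured group, so each match is rewritten using its own captured text.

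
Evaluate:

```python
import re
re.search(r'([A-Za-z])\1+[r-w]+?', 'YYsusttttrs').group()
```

'YYs'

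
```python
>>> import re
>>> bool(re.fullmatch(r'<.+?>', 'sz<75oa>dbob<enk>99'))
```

False

`re.fullmatch` is like wrapping the pattern in `^…$` (in single-line mode).
Here the string isn't matched end-to-end, so the call returns None, and `bool(None)` is False.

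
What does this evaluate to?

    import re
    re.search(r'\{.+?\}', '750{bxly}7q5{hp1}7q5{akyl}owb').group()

'{bxly}'

`search` walks the string left to right and returns the first match it finds.
The match spans [3:9] → '{bxly}'.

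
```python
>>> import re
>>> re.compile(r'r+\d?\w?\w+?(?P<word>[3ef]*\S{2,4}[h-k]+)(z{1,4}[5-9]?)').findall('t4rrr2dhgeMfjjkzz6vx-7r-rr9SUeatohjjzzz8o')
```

[('geMfjjk', 'zz6'), ('eatohjj', 'zzz8')]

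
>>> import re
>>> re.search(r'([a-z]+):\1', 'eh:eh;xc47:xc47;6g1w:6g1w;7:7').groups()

The backreference `\1` re-matches whatever the first group consumed, character for character.
`re.search` tries every starting position until one works.
The match spans [0:5] → 'eh:eh'.
Captured: group 1 = 'eh'.

('eh',)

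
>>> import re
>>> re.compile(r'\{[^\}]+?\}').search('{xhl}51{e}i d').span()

`search` walks the string left to right and returns the first match it finds.
The match spans [0:5] → '{xhl}'.

(0, 5)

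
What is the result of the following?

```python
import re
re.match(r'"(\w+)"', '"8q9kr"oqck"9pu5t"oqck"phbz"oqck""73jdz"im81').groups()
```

('8q9kr',)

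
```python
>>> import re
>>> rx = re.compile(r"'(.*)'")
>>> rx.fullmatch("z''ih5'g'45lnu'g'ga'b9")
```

`fullmatch` succeeds only if the pattern covers the string from start to end.
Here the string isn't matched end-to-end, so the call returns None.

None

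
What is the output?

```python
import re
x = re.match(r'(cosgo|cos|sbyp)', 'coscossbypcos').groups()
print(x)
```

`re.match` won't scan ahead — the pattern has to work from the very first character.
The match spans [0:3] → 'cos'.
Captured: group 1 = 'cos'.

('cos',)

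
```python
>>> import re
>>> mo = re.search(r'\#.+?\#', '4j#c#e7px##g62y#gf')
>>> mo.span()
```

Because the quantifier is non-greedy, it stops expanding at the earliest point where the rest of the pattern can succeed.
Unlike `match`, `search` isn't anchored — it looks for the pattern anywhere in the string.
The match spans [2:5] → '#c#'.

(2, 5)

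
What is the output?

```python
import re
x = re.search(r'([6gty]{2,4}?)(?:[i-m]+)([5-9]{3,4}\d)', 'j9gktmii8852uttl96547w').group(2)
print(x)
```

9654

This matches 2 to 4 of one of [6gty] (lazy) (captured); then one or more of a character in [i-m] (non-capturing group); then 3 to 4 of a character in [5-9], then a digit (captured).
`search` walks the string left to right and returns the first match it finds.
The match spans [13:20] → 'ttl9654'.
Captured: group 1 = 'tt', group 2 = '9654'.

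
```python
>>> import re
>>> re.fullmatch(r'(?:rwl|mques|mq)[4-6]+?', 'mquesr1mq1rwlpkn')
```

None

`re.fullmatch` is like wrapping the pattern in `^…$` (in single-line mode).
Here the string isn't matched end-to-end, so the call returns None.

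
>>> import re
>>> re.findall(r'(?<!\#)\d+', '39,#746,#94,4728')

['39', '46', '4', '4728']

The negative lookahead/lookbehind blocks any match where the forbidden context is present.
Matches: at [0:2] → '39'; at [5:7] → '46'; at [10:11] → '4'; at [12:16] → '4728'.
Since nothing is captured, `findall` lists the 4 matched substrings directly.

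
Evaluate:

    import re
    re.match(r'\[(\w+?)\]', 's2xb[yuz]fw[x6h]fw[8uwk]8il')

`re.match` won't scan ahead — the pattern has to work from the very first character.
Here the pattern fails at index 0, so the call returns None.

None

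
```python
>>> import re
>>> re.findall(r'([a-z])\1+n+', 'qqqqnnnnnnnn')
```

['q']

After group 1 captures some text, `\1` only succeeds where that same text appears again.
Scanning left to right: at [0:12] match 'qqqqnnnnnnnn', group 1 = 'q'.
One capturing group, so `findall` returns just the captured substring from the one match — 1 in all.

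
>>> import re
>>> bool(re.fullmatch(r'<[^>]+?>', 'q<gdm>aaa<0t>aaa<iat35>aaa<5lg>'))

`re.fullmatch` requires the pattern to consume the entire string.
Here there's no way to consume every character, so the call returns None, and `bool(None)` is False.

False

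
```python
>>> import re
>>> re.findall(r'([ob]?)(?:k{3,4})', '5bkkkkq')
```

['b']

This matches optionally one of [ob] (captured); then 3 to 4 of a literal 'k' (non-capturing group).
Matches: at [1:6] match 'bkkkk', group 1 = 'b'.
Because there's exactly one group, `findall` drops the full match and keeps group 1 from the one hit.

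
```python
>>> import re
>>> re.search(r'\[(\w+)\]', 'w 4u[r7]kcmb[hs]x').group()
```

The match spans [4:8] → '[r7]'.

'[r7]'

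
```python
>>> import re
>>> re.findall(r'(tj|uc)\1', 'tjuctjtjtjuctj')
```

A backreference is literal: `\1` must see the identical characters the first group matched.
One capturing group, so `findall` returns just the captured substring from the one match — 1 in all.

['tj']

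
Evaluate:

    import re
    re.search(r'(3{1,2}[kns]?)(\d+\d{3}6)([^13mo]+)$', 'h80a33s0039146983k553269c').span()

This matches 1 to 2 of the literal '3', then optionally one of [kns] (captured); then one or more of a digit, then exactly 3 of a digit, then the literal '6' (captured); then one or more of any character except [13mo] (captured); then anchored at the end.
The match spans [16:25] → '3k553269c'.

(16, 25)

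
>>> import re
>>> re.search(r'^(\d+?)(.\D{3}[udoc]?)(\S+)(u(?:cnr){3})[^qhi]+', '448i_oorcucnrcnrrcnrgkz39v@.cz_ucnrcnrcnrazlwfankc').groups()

('44', '8i_oo', 'rcucnrcnrrcnrgkz39v@.cz_', 'ucnrcnrcnr')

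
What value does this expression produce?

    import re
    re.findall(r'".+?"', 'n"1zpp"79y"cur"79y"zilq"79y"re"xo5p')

['"1zpp"', '"cur"', '"zilq"', '"re"']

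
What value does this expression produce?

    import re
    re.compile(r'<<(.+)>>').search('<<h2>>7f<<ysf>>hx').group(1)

'h2>>7f<<ysf'

`re.search` tries every starting position until one works.
The match spans [0:15] → '<<h2>>7f<<ysf>>'.
Captured: group 1 = 'h2>>7f<<ysf'.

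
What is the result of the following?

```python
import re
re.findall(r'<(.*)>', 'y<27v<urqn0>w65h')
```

Scanning left to right: at [1:12] match '<27v<urqn0>', group 1 = '27v<urqn0'.
Because there's exactly one group, `findall` drops the full match and keeps group 1 from the one hit.

['27v<urqn0']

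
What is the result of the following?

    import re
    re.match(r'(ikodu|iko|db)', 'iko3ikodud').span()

(0, 3)

`match` is anchored at position 0; if the pattern doesn't fit there, it returns None.
The match spans [0:3] → 'iko'.
Captured: group 1 = 'iko'.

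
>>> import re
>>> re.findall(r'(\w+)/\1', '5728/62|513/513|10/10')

['513', '10']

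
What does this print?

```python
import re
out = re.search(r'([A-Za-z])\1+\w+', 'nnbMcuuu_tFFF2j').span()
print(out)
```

(0, 15)

After group 1 captures some text, `\1` only succeeds where that same text appears again.
Unlike `match`, `search` isn't anchored — it looks for the pattern anywhere in the string.
The match spans [0:15] → 'nnbMcuuu_tFFF2j'.
Captured: group 1 = 'n'.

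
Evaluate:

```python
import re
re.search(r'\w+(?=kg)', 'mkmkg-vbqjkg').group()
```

The `(?=…)`/`(?<=…)` assertion just peeks at neighbouring text; it doesn't advance the match position.
Unlike `match`, `search` isn't anchored — it looks for the pattern anywhere in the string.
The match spans [0:3] → 'mkm'.

'mkm'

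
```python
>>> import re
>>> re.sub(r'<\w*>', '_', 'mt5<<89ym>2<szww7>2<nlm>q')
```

'mt5<_2_2_q'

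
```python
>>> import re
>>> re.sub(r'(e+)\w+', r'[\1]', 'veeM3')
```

'v[ee]'

Pattern: one or more of a literal 'e' (captured); then one or more of a word character.
Matches: at [1:5] → 'eeM3'.
`\1` in the replacement pulls in group 1's text for each match.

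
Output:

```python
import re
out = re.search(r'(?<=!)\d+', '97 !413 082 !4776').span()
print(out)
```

(4, 7)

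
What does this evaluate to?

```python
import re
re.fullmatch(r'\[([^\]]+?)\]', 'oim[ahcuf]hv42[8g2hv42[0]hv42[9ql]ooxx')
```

None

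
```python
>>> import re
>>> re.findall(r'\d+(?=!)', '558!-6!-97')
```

The `(?=…)`/`(?<=…)` assertion just peeks at neighbouring text; it doesn't advance the match position.
`findall` yields the raw match text (2 of them) because the pattern has no groups.

['558', '6']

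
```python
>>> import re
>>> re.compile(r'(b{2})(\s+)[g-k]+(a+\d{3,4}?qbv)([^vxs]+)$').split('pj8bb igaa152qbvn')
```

The pattern matches exactly 2 of a literal 'b' (captured); then one or more of whitespace (captured); then one or more of a character in [g-k]; then one or more of the literal 'a', then 3 to 4 of a digit (lazy), then the literal 'qbv' (captured); then one or more of any character except [vxs] (captured); then anchored at the end.
Matches to split on: at [3:17] → 'bb igaa152qbvn'.
The group in the pattern means `split` returns the separators' captures alongside the pieces.

['pj8', 'bb', ' ', 'aa152qbv', 'n', '']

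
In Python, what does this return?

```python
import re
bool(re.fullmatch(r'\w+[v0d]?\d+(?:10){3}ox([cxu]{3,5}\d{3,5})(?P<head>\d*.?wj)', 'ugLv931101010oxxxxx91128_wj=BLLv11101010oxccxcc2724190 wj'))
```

False

This matches one or more of a word character, then optionally one of [v0d], then one or more of a digit; then the literal '10' repeated 3 times, then the literal 'ox'; then 3 to 5 of one of [cxu], then 3 to 5 of a digit (captured); then zero or more of a digit, then optionally any character, then the literal 'wj' (captured as 'head').
For `fullmatch`, every character of the input must be accounted for by the pattern.
Here the pattern can't cover the whole string, so the call returns None, and `bool(None)` is False.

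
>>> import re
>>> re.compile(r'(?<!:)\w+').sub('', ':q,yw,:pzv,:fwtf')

`(?!…)`/`(?<!…)` only lets a position through if the neighbouring text does NOT match; no characters are consumed.
Matches: at [3:5] → 'yw'; at [8:10] → 'zv'; at [13:16] → 'wtf'.
`sub` substitutes '' at each match site.

':q,,:p,:f'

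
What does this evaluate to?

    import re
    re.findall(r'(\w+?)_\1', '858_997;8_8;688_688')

['8', '688']

The backreference `\1` re-matches whatever the first group consumed, character for character.
Scanning left to right: at [8:11] match '8_8', group 1 = '8'; at [12:19] match '688_688', group 1 = '688'.
`findall` collects group 1 from each match (2 total).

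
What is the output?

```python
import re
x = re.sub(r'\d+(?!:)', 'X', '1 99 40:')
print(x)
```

Because the assertion is negative and zero-width, positions next to the forbidden text are skipped.
Matches: at [0:1] → '1'; at [2:4] → '99'; at [5:6] → '4'.
Every occurrence is swapped for 'X'.

X X X0:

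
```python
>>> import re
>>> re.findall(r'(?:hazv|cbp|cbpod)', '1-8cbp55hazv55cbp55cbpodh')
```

`|` is ordered: at each position the engine commits to the first alternative that works.
No capturing groups, so `findall` returns the 4 full match strings.

['cbp', 'hazv', 'cbp', 'cbp']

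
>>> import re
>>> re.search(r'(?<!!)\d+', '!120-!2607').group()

'20'

The negative lookahead/lookbehind blocks any match where the forbidden context is present.
`re.search` scans for the first position where the pattern succeeds.
The match spans [2:4] → '20'.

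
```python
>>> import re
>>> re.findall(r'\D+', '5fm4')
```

['fm']

This matches one or more of a non-digit.
Scanning left to right: at [1:3] → 'fm'.
With no groups in the pattern, `findall` gives back each whole match — 1 here.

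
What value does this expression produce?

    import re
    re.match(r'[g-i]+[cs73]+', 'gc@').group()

This matches one or more of a character in [g-i]; then one or more of one of [cs73].
With `match`, the pattern is implicitly anchored at the beginning.
The match spans [0:2] → 'gc'.

'gc'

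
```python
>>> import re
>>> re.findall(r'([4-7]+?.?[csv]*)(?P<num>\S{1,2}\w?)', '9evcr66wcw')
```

[('66', 'wcw')]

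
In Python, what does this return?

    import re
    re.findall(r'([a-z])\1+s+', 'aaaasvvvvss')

['a', 'v']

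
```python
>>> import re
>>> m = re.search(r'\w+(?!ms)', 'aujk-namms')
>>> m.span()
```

A negative assertion filters positions out without eating any characters.
`re.search` scans for the first position where the pattern succeeds.
The match spans [0:4] → 'aujk'.

(0, 4)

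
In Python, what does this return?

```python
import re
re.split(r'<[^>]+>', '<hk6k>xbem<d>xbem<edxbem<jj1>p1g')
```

Splitting on the pattern gives 4 pieces.

['', 'xbem', 'xbem', 'p1g']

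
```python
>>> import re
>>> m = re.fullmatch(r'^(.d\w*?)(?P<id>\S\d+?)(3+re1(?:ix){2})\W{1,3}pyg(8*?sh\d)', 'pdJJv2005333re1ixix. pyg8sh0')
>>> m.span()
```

`fullmatch` succeeds only if the pattern covers the string from start to end.
The match spans [0:28] → 'pdJJv2005333re1ixix. pyg8sh0'.

(0, 28)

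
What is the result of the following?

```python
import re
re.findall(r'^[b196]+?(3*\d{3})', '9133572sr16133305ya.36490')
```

This matches anchored at the start of the string; then one or more of one of [b196] (lazy); then zero or more of the literal '3', then exactly 3 of a digit (captured).
A `+?`/`*?`/`{m,n}?` starts at its minimum and grows only as far as needed for what follows to match.
Walking the string: at [0:4] match '9133', group 1 = '133'.
One capturing group, so `findall` returns just the captured substring from the one match — 1 in all.

['133']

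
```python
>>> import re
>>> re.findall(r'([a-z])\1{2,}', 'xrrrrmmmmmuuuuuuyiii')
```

['r', 'm', 'u', 'i']

`\1` is not a pattern — it's the concrete string captured by group 1, re-applied verbatim.
Scanning left to right: at [1:5] match 'rrrr', group 1 = 'r'; at [5:10] match 'mmmmm', group 1 = 'm'; at [10:16] match 'uuuuuu', group 1 = 'u'; at [17:20] match 'iii', group 1 = 'i'.
`findall` collects group 1 from each match (4 total).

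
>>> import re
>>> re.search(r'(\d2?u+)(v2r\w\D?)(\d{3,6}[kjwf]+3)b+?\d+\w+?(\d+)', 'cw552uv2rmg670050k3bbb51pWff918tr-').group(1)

Pattern: a digit, then optionally a literal '2', then one or more of a literal 'u' (captured); then the literal 'v2r', then a word character, then optionally a non-digit (captured); then 3 to 6 of a digit, then one or more of one of [kjwf], then the literal '3' (captured); then one or more of the literal 'b' (lazy), then one or more of a digit, then one or more of a word character (lazy); then one or more of a digit (captured).
With the lazy modifier that quantifier settles for the fewest repetitions that let the rest of the pattern succeed (the atoms after it are unaffected and can still be greedy).
Unlike `match`, `search` isn't anchored — it looks for the pattern anywhere in the string.
The match spans [3:31] → '52uv2rmg670050k3bbb51pWff918'.
Captured: group 1 = '52u', group 2 = 'v2rmg', group 3 = '670050k3', group 4 = '918'.

'52u'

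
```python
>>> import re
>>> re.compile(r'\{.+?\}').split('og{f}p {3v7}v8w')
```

With the lazy modifier that quantifier settles for the fewest repetitions that let the rest of the pattern succeed (the atoms after it are unaffected and can still be greedy).
Splitting on the pattern gives 3 pieces.

['og', 'p ', 'v8w']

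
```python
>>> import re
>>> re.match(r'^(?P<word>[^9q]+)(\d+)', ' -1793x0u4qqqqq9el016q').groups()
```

(' -17', '93')

This matches anchored at the start of the string; then one or more of any character except [9q] (captured as 'word'); then one or more of a digit (captured).
`re.match` only tries the pattern at the start of the string.
The match spans [0:6] → ' -1793'.
Captured: group 1 = ' -17', group 2 = '93'.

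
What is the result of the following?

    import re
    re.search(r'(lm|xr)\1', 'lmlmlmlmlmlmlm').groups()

`\1` is not a pattern — it's the concrete string captured by group 1, re-applied verbatim.
Unlike `match`, `search` isn't anchored — it looks for the pattern anywhere in the string.
The match spans [0:4] → 'lmlm'.
Captured: group 1 = 'lm'.

('lm',)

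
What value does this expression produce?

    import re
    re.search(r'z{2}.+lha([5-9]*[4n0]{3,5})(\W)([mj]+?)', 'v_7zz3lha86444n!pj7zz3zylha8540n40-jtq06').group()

The match spans [3:36] → 'zz3lha86444n!pj7zz3zylha8540n40-j'.

'zz3lha86444n!pj7zz3zylha8540n40-j'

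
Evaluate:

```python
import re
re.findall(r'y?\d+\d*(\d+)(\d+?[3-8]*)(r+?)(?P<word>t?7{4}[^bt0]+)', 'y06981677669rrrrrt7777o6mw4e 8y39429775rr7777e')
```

[('6', '9', 'rrrrr', 't7777o6mw4e 8y39429775rr7777e')]

This matches optionally a literal 'y', then one or more of a digit, then zero or more of a digit; then one or more of a digit (captured); then one or more of a digit (lazy), then zero or more of a character in [3-8] (captured); then one or more of a literal 'r' (lazy) (captured); then optionally the literal 't', then exactly 4 of the literal '7', then one or more of any character except [bt0] (captured as 'word').
Scanning left to right: at [0:46] match 'y06981677669rrrrrt7777o6mw4e 8y39429775rr7777e', groups = ('6', '9', 'rrrrr', 't7777o6mw4e 8y39429775rr7777e').
Multiple groups make `findall` return tuples — one 4-tuple for the one match.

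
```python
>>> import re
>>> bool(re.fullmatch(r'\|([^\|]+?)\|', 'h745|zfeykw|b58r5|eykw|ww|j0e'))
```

False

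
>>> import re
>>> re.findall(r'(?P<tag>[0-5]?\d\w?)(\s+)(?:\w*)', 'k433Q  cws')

[('33Q', '  ')]

With 2 capturing groups, `findall` returns a 2-tuple per match.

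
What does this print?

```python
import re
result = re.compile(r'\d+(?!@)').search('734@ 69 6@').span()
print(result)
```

(0, 2)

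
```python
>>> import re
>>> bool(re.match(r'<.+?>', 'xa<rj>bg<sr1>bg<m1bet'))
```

False

`match` is anchored at position 0; if the pattern doesn't fit there, it returns None.
Here position 0 doesn't satisfy it, so the call returns None, and `bool(None)` is False.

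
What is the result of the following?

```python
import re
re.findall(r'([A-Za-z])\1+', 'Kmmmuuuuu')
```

['m', 'u']

`\1` has to match the exact text group 1 already captured.
Scanning left to right: at [1:4] match 'mmm', group 1 = 'm'; at [4:9] match 'uuuuu', group 1 = 'u'.
One capturing group, so `findall` returns just the captured substring from each match — 2 in all.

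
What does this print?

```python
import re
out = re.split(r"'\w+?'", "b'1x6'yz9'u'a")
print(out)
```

['b', 'yz9', 'a']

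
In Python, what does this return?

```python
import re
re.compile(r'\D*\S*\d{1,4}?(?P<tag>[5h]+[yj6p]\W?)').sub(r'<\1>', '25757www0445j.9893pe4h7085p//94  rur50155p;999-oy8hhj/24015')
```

'<5p/>/94<hhj/>24015'

`\1` in the replacement pulls in group 1's text for each match.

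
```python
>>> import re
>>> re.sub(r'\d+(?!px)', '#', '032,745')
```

`(?!…)`/`(?<!…)` only lets a position through if the neighbouring text does NOT match; no characters are consumed.
Every occurrence is swapped for '#'.

'#,#'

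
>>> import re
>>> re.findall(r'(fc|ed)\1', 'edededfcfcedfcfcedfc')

['ed', 'fc', 'fc']

`\1` is not a pattern — it's the concrete string captured by group 1, re-applied verbatim.
Matches: at [0:4] match 'eded', group 1 = 'ed'; at [6:10] match 'fcfc', group 1 = 'fc'; at [12:16] match 'fcfc', group 1 = 'fc'.
One capturing group, so `findall` returns just the captured substring from each match — 3 in all.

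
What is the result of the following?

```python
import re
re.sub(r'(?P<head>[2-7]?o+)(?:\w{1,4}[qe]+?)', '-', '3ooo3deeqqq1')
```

The `?` after the quantifier makes it lazy — it takes as little as possible before letting the rest of the pattern try.
Every occurrence is swapped for '-'.

'-qq1'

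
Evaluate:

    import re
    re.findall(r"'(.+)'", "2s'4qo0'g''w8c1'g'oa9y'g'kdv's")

["4qo0'g''w8c1'g'oa9y'g'kdv"]

One capturing group, so `findall` returns just the captured substring from the one match — 1 in all.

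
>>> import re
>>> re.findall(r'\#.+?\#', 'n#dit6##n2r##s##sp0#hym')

A `+?`/`*?`/`{m,n}?` starts at its minimum and grows only as far as needed for what follows to match.
No capturing groups, so `findall` returns the 4 full match strings.

['#dit6#', '#n2r#', '#s#', '#sp0#']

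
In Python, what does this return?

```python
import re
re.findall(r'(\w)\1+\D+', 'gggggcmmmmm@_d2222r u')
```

['g', '2']

A backreference is literal: `\1` must see the identical characters the first group matched.
Matches: at [0:14] match 'gggggcmmmmm@_d', group 1 = 'g'; at [14:21] match '2222r u', group 1 = '2'.
Because there's exactly one group, `findall` drops the full match and keeps group 1 from each hit.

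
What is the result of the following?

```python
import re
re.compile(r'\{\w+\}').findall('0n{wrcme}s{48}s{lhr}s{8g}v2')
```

['{wrcme}', '{48}', '{lhr}', '{8g}']

Walking the string: at [2:9] → '{wrcme}'; at [10:14] → '{48}'; at [15:20] → '{lhr}'; at [21:25] → '{8g}'.
`findall` yields the raw match text (4 of them) because the pattern has no groups.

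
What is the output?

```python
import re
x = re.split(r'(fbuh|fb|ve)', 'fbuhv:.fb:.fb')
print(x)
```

['', 'fbuh', 'v:.', 'fb', ':.', 'fb', '']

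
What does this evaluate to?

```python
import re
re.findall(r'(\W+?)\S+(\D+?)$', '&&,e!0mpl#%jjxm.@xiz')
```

[('&', 'z')]

A non-greedy quantifier consumes as few characters as it can — just enough that the remainder of the pattern still matches from where it stops; whatever follows it matches normally.
2 groups means the one result is a tuple of 2 captured strings — 1 here.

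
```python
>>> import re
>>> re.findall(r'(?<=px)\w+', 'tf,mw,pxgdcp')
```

['gdcp']

Lookahead/lookbehind check context without consuming it, so the matched span excludes the asserted characters.
Matches: at [8:12] → 'gdcp'.
`findall` yields the raw match text (1 of them) because the pattern has no groups.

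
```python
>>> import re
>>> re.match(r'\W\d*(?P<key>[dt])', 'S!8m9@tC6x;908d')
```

None

The pattern matches a non-word character; then zero or more of a digit; then one of [dt] (captured as 'key').
`match` is anchored at position 0; if the pattern doesn't fit there, it returns None.
Here the pattern fails at index 0, so the call returns None.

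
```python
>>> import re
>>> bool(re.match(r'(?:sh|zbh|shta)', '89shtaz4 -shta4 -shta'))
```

False

`match` is anchored at position 0; if the pattern doesn't fit there, it returns None.
Here position 0 doesn't satisfy it, so the call returns None, and `bool(None)` is False.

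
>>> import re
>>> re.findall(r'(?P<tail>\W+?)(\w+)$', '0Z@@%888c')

[('@@%', '888c')]

This matches one or more of a non-word character (lazy) (captured as 'tail'); then one or more of a word character (captured); then anchored at the end.
Walking the string: at [2:9] match '@@%888c', groups = ('@@%', '888c').
`findall` packs the 2 group values into a tuple for every match.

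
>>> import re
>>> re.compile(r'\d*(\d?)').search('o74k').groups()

The match spans [0:0] → ''.
Captured: group 1 = ''.

('',)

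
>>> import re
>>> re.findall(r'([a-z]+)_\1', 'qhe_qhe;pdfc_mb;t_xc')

['qhe']

`\1` is not a pattern — it's the concrete string captured by group 1, re-applied verbatim.
Matches: at [0:7] match 'qhe_qhe', group 1 = 'qhe'.
`findall` collects group 1 from the one match (1 total).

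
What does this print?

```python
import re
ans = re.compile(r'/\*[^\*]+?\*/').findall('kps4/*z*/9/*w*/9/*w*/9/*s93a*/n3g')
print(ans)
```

['/*z*/', '/*w*/', '/*w*/', '/*s93a*/']

With no groups in the pattern, `findall` gives back each whole match — 4 here.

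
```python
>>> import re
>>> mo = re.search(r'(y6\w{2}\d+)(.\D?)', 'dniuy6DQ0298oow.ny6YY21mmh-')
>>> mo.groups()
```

('y6DQ0298', 'oo')

The match spans [4:14] → 'y6DQ0298oo'.
Captured: group 1 = 'y6DQ0298', group 2 = 'oo'.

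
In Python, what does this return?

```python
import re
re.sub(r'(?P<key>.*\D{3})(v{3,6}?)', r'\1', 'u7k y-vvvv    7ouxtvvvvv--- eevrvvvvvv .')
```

Pattern: zero or more of any character, then exactly 3 of a non-digit (captured as 'key'); then 3 to 6 of a literal 'v' (lazy) (captured).
Matches: at [0:38] → 'u7k y-vvvv    7ouxtvvvvv--- eevrvvvvvv'.
The replacement refers to a captured group, so each match is rewritten using its own captured text.

'u7k y-vvvv    7ouxtvvvvv--- eevrvvv .'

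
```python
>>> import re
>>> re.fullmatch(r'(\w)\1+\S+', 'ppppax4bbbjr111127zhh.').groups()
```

After group 1 captures some text, `\1` only succeeds where that same text appears again.
`re.fullmatch` is like wrapping the pattern in `^…$` (in single-line mode).
The match spans [0:22] → 'ppppax4bbbjr111127zhh.'.
Captured: group 1 = 'p'.

('p',)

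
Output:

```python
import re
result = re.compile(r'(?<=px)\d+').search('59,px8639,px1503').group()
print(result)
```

8639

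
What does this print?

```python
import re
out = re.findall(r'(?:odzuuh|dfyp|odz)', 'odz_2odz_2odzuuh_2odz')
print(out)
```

['odz', 'odz', 'odzuuh', 'odz']

Alternation isn't longest-match — the leftmost alternative that fits at this position is chosen.
Matches: at [0:3] → 'odz'; at [5:8] → 'odz'; at [10:16] → 'odzuuh'; at [18:21] → 'odz'.
Since nothing is captured, `findall` lists the 4 matched substrings directly.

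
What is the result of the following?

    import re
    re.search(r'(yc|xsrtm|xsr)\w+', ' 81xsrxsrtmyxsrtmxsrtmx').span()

(3, 23)

`re.search` scans for the first position where the pattern succeeds.
The match spans [3:23] → 'xsrxsrtmyxsrtmxsrtmx'.
Captured: group 1 = 'xsr'.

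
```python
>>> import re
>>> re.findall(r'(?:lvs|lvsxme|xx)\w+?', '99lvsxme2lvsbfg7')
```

['lvsx', 'lvsb']

Alternation tries branches left to right and keeps the first one that lets the overall match succeed at that position.
No capturing groups, so `findall` returns the 2 full match strings.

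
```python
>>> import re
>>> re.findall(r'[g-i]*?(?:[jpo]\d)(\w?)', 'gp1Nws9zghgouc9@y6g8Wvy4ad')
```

['N']

Pattern: zero or more of a character in [g-i] (lazy); then one of [jpo], then a digit (non-capturing group); then optionally a word character (captured).
Walking the string: at [0:4] match 'gp1N', group 1 = 'N'.
With a single group, `findall` returns only what that group captured — 1 item.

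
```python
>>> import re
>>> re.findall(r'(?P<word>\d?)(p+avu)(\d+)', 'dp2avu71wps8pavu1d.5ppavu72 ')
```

[('8', 'pavu', '1'), ('5', 'ppavu', '72')]

The pattern matches optionally a digit (captured as 'word'); then one or more of the literal 'p', then the literal 'avu' (captured); then one or more of a digit (captured).
Scanning left to right: at [11:17] match '8pavu1', groups = ('8', 'pavu', '1'); at [19:27] match '5ppavu72', groups = ('5', 'ppavu', '72').
With 3 capturing groups, `findall` returns a 3-tuple per match.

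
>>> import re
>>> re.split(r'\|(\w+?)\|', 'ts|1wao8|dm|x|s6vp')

['ts', '1wao8', 'dm', 'x', 's6vp']

Because the pattern has a capturing group, `split` also inserts each captured text between the pieces.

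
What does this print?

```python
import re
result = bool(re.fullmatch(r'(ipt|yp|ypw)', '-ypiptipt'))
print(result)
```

`re.fullmatch` is like wrapping the pattern in `^…$` (in single-line mode).
Here the string isn't matched end-to-end, so the call returns None, and `bool(None)` is False.

False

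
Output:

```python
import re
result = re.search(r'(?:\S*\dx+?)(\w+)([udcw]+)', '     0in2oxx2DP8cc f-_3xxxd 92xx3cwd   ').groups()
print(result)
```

('xx', 'd')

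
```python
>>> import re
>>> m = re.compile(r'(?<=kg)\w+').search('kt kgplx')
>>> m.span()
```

Because the assertion is zero-width, the text it checks is not consumed and won't appear in the result.
The match spans [5:8] → 'plx'.

(5, 8)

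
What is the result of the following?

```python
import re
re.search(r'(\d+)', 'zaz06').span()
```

The match spans [3:5] → '06'.

(3, 5)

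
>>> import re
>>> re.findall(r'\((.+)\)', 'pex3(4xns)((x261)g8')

One capturing group, so `findall` returns just the captured substring from the one match — 1 in all.

['4xns)((x261']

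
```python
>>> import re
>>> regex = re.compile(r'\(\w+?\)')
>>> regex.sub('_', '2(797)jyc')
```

'2_jyc'

Matches: at [1:6] → '(797)'.
Each match is replaced by '_'.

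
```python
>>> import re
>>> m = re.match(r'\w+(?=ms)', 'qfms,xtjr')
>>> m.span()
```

(0, 2)

`re.match` won't scan ahead — the pattern has to work from the very first character.
The match spans [0:2] → 'qf'.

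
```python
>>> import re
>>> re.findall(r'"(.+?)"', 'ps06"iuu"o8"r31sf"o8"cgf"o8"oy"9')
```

['iuu', 'r31sf', 'cgf', 'oy']

With a single group, `findall` returns only what that group captured — 4 items.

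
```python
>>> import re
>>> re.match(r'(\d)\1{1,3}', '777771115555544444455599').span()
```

The backreference `\1` re-matches whatever the first group consumed, character for character.
`re.match` only tries the pattern at the start of the string.
The match spans [0:4] → '7777'.
Captured: group 1 = '7'.

(0, 4)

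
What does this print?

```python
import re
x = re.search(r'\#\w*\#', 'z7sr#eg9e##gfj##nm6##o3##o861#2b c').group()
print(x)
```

#eg9e#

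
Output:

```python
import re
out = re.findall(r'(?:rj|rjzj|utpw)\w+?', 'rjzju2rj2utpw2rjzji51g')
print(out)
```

['rjz', 'rj2', 'utpw2', 'rjz']

The regex engine tests alternatives in the order written; an earlier branch that matches wins even if a later one would match more.
Walking the string: at [0:3] → 'rjz'; at [6:9] → 'rj2'; at [9:14] → 'utpw2'; at [14:17] → 'rjz'.
Since nothing is captured, `findall` lists the 4 matched substrings directly.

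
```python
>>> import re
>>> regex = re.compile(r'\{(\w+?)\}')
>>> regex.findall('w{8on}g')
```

Scanning left to right: at [1:6] match '{8on}', group 1 = '8on'.
One capturing group, so `findall` returns just the captured substring from the one match — 1 in all.

['8on']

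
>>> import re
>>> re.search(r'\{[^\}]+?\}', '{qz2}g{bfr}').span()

`re.search` tries every starting position until one works.
The match spans [0:5] → '{qz2}'.

(0, 5)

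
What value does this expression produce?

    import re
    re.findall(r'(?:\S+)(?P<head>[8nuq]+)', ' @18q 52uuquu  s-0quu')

['q', 'u', 'u']

This matches one or more of a non-whitespace character (non-capturing group); then one or more of one of [8nuq] (captured as 'head').
Matches: at [1:5] match '@18q', group 1 = 'q'; at [6:13] match '52uuquu', group 1 = 'u'; at [15:21] match 's-0quu', group 1 = 'u'.
`findall` collects group 1 from each match (3 total).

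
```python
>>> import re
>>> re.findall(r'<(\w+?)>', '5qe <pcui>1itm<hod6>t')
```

['pcui', 'hod6']

Walking the string: at [4:10] match '<pcui>', group 1 = 'pcui'; at [14:20] match '<hod6>', group 1 = 'hod6'.
One capturing group, so `findall` returns just the captured substring from each match — 2 in all.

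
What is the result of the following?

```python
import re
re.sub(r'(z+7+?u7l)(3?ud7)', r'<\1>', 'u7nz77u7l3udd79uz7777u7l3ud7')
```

Pattern: one or more of a literal 'z', then one or more of a literal '7' (lazy), then the literal 'u7l' (captured); then optionally the literal '3', then the literal 'ud7' (captured).
The replacement refers to a captured group, so each match is rewritten using its own captured text.

'u7nz77u7l3udd79u<z7777u7l>'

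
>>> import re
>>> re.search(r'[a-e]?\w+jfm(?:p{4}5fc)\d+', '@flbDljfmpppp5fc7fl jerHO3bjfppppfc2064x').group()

'flbDljfmpppp5fc7'

The pattern matches optionally a character in [a-e], then one or more of a word character, then the literal 'jfm'; then exactly 4 of the literal 'p', then the literal '5fc' (non-capturing group); then one or more of a digit.
The match spans [1:17] → 'flbDljfmpppp5fc7'.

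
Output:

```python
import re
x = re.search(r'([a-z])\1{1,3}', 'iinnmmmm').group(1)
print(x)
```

i

The match spans [0:2] → 'ii'.
Captured: group 1 = 'i'.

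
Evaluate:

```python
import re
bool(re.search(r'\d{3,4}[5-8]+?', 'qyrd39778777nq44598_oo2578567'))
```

True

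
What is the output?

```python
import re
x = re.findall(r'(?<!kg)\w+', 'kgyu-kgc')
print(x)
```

['kgyu', 'kgc']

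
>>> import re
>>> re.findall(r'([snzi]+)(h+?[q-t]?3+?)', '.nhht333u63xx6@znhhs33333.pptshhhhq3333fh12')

[('n', 'hht3'), ('zn', 'hhs3'), ('s', 'hhhhq3')]

Pattern: one or more of one of [snzi] (captured); then one or more of a literal 'h' (lazy), then optionally a character in [q-t], then one or more of a literal '3' (lazy) (captured).
With the lazy modifier that quantifier settles for the fewest repetitions that let the rest of the pattern succeed (the atoms after it are unaffected and can still be greedy).
Walking the string: at [1:6] match 'nhht3', groups = ('n', 'hht3'); at [15:21] match 'znhhs3', groups = ('zn', 'hhs3'); at [29:36] match 'shhhhq3', groups = ('s', 'hhhhq3').
`findall` packs the 2 group values into a tuple for every match.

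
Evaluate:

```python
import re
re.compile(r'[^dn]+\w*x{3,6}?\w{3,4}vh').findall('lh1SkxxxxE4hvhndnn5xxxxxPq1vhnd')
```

This matches one or more of any character except [dn], then zero or more of a word character, then 3 to 6 of a literal 'x' (lazy); then 3 to 4 of a word character, then the literal 'vh'.
`findall` yields the raw match text (1 of them) because the pattern has no groups.

['lh1SkxxxxE4hvhndnn5xxxxxPq1vh']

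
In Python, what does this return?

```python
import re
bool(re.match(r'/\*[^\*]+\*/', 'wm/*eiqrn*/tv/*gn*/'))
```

False

`re.match` won't scan ahead — the pattern has to work from the very first character.
Here the string doesn't start with a match, so the call returns None, and `bool(None)` is False.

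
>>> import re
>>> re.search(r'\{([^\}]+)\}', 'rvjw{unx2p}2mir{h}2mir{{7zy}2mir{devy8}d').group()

`search` walks the string left to right and returns the first match it finds.
The match spans [4:11] → '{unx2p}'.
Captured: group 1 = 'unx2p'.

'{unx2p}'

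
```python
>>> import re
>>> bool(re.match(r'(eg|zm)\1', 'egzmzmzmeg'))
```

A backreference is literal: `\1` must see the identical characters the first group matched.
`re.match` won't scan ahead — the pattern has to work from the very first character.
Here the string doesn't start with a match, so the call returns None, and `bool(None)` is False.

False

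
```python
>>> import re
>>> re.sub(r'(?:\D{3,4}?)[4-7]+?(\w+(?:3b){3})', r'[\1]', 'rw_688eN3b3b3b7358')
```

'[88eN3b3b3b]7358'

Each match is replaced using the text its own group 1 captured.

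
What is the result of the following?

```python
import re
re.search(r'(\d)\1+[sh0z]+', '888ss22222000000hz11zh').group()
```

'888ss'

The backreference `\1` re-matches whatever the first group consumed, character for character.
`search` walks the string left to right and returns the first match it finds.
The match spans [0:5] → '888ss'.
Captured: group 1 = '8'.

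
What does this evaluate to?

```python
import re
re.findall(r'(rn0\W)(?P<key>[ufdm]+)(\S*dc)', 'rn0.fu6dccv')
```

[('rn0.', 'fu', '6dc')]

Multiple groups make `findall` return tuples — one 3-tuple for the one match.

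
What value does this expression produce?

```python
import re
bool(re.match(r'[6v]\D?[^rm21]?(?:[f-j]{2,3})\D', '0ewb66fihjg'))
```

False

The pattern matches one of [6v], then optionally a non-digit, then optionally any character except [rm21]; then 2 to 3 of a character in [f-j] (non-capturing group); then a non-digit.
`match` is anchored at position 0; if the pattern doesn't fit there, it returns None.
Here the pattern fails at index 0, so the call returns None, and `bool(None)` is False.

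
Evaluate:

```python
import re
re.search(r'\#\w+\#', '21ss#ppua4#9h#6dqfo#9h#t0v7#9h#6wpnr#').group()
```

The match spans [4:11] → '#ppua4#'.

'#ppua4#'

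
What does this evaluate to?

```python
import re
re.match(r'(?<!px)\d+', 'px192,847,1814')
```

`match` is anchored at position 0; if the pattern doesn't fit there, it returns None.
Here the string doesn't start with a match, so the call returns None.

None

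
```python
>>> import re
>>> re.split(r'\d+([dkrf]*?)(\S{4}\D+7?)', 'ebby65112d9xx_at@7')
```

Because the quantifier is non-greedy, it stops expanding at the earliest point where the rest of the pattern can succeed.
The group in the pattern means `split` returns the separators' captures alongside the pieces.

['ebby', '', 'd9xx_at@7', '']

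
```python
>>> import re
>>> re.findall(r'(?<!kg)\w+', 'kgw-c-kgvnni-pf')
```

['kgw', 'c', 'kgvnni', 'pf']

A negative assertion filters positions out without eating any characters.
Walking the string: at [0:3] → 'kgw'; at [4:5] → 'c'; at [6:12] → 'kgvnni'; at [13:15] → 'pf'.
With no groups in the pattern, `findall` gives back each whole match — 4 here.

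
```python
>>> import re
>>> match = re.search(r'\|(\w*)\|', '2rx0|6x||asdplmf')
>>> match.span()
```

(4, 8)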